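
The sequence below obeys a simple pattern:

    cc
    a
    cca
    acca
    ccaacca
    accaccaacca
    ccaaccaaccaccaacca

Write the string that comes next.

accaccaaccaccaaccaaccaccaacca

This is a Fibonacci-style word recurrence s(k) = s(k−2)·s(k−1): e.g. cc·a = cca.
So term 8 is accaccaacca·ccaaccaaccaccaacca.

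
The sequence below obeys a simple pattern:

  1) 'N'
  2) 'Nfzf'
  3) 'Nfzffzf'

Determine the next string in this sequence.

Every step adds fzf to the end: s(k+1) = s(k)·fzf.
One more step from Nfzffzf gives the answer.

Nfzffzffzf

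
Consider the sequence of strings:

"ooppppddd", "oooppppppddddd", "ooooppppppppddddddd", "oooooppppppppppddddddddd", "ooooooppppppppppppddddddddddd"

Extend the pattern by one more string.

oooooooppppppppppppppddddddddddddd

Term n consists of n o's, followed by 2n p's, followed by 2n-1 d's, where the shown terms are n = 2, 3, 4, 5, 6.
Setting n = 7 gives 7, 14, 13 characters in each block.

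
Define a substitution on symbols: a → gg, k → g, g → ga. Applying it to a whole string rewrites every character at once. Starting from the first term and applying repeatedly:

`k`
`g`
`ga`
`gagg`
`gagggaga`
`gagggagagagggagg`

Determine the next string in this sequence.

φ(gagggagagagggagg) expands symbol-by-symbol to ga gg ga ga ga gg ga gg ga gg ga ga ga gg ga ga; joining the 16 pieces gives the next term.

gagggagagagggagggagggagagagggaga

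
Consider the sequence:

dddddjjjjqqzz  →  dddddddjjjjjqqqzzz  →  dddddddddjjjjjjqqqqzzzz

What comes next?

dddddddddddjjjjjjjqqqqqzzzzz

Term n consists of 2n+1 d's, followed by n+2 j's, followed by n q's, followed by n z's, where the shown terms are n = 2, 3, 4.
Setting n = 5 gives 11, 7, 5, 5 characters in each block.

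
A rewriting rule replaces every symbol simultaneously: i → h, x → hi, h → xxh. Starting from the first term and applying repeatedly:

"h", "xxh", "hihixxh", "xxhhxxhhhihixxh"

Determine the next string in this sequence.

Rewriting the 15 symbols of xxhhxxhhhihixxh one by one yields hi hi xxh xxh hi hi xxh xxh xxh h xxh h hi hi xxh; concatenated:

hihixxhxxhhihixxhxxhxxhhxxhhhihixxh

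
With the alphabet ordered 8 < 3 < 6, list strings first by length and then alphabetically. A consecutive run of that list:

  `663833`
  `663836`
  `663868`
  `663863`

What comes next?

The successor of 663863 increments the rightmost position that isn't already 6 and resets every position after it to 8.

663866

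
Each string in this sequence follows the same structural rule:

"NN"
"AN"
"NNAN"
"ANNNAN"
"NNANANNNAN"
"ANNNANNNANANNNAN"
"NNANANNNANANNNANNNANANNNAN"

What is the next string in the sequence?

This is a Fibonacci-style word recurrence s(k) = s(k−2)·s(k−1): e.g. NN·AN = NNAN.
So term 8 is ANNNANNNANANNNAN·NNANANNNANANNNANNNANANNNAN.

ANNNANNNANANNNANNNANANNNANANNNANNNANANNNAN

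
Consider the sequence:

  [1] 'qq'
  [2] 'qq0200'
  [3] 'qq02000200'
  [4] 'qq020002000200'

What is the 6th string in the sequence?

qq02000200020002000200

The strings grow by a fixed suffix 0200 each time.
From qq020002000200, 2 further steps: qq020002000200 → qq0200020002000200 → (answer).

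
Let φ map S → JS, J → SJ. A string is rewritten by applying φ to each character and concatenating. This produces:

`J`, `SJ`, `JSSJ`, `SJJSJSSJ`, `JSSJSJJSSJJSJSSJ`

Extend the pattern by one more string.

Rewriting the 16 symbols of JSSJSJJSSJJSJSSJ one by one yields SJ JS JS SJ JS SJ SJ JS JS SJ SJ JS SJ JS JS SJ; concatenated:

SJJSJSSJJSSJSJJSJSSJSJJSSJJSJSSJ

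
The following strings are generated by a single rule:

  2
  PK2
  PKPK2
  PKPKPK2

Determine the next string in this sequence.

PKPKPKPK2

Every step adds PK at the front: s(k+1) = PK·s(k).
One more step from PKPKPK2 gives the answer.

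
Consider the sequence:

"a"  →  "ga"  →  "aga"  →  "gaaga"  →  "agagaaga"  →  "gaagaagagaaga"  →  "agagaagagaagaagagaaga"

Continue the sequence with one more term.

gaagaagagaagaagagaagagaagaagagaaga

This is a Fibonacci-style word recurrence s(k) = s(k−2)·s(k−1): e.g. a·ga = aga.
The next term joins gaagaagagaaga and agagaagagaagaagagaaga.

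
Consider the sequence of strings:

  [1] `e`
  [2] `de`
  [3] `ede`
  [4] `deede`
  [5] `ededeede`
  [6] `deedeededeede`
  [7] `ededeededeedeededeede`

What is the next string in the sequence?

deedeededeedeededeededeedeededeede

Each term (from the third on) is the two preceding terms concatenated in order: term 3 = e·de = ede.
So term 8 is deedeededeede·ededeededeedeededeede.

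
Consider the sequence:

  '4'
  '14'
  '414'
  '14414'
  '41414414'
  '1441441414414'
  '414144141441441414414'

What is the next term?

From term 3 onward, concatenate the second-to-last term with the last: 4·14 = 414, 14·414 = 14414, …
The next term joins 1441441414414 and 414144141441441414414.

1441441414414414144141441441414414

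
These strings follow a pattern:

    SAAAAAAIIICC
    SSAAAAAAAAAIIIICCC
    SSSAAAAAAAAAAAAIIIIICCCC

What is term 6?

SSSSSSAAAAAAAAAAAAAAAAAAAAAIIIIIIIICCCCCCC

Term n consists of n-1 S's, followed by 3n A's, followed by n+1 I's, followed by n C's, where the shown terms are n = 2, 3, 4.
At n = 7 the blocks have lengths 6, 21, 8, 7.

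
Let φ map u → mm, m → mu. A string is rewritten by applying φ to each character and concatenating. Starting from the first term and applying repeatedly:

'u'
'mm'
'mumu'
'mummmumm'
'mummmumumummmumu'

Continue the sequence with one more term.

mummmumumummmummmummmumumummmumm

Replace each of the 16 characters of mummmumumummmumu in place — mu mm mu mu mu mm mu mm mu mm mu mu mu mm mu mm — and concatenate.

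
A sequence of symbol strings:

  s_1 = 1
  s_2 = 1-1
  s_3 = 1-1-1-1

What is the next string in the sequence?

1-1-1-1-1-1-1-1

Each string is two copies of the previous one joined by '-'.
One more doubling of 1-1-1-1 gives the answer.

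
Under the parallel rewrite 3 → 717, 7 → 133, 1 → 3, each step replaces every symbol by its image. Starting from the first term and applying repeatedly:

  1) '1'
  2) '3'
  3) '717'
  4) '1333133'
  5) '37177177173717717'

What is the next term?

Rewriting the 17 symbols of 37177177173717717 one by one yields 717 133 3 133 133 3 133 133 3 133 717 133 3 133 133 3 133; concatenated:

71713331331333133133313371713331331333133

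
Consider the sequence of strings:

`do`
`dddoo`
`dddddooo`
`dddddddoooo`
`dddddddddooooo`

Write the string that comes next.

dddddddddddoooooo

Reading off run lengths: d runs 1, 3, 5, 7, 9; o runs 1, 2, 3, 4, 5 — each is linear in n (n = 1, 2, …).
Setting n = 6 gives 11, 6 characters in each block.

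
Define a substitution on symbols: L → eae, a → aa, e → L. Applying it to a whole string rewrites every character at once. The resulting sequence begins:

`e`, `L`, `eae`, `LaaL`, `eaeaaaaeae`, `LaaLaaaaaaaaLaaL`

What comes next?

Applying the rule to each of the 16 symbols of LaaLaaaaaaaaLaaL gives the pieces eae aa aa eae aa aa aa aa aa aa aa aa eae aa aa eae, which concatenate to the answer.

eaeaaaaeaeaaaaaaaaaaaaaaaaeaeaaaaeae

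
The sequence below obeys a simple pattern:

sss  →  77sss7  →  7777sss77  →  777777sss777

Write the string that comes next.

Every step adds 77 to the front and 7 to the end of the previous string.
Applying this once more to 777777sss777:

77777777sss7777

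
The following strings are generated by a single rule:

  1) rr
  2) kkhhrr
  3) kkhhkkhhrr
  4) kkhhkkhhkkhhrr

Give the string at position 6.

The strings grow by a fixed prefix kkhh each time.
From kkhhkkhhkkhhrr, 2 further steps: kkhhkkhhkkhhrr → kkhhkkhhkkhhkkhhrr → (answer).

kkhhkkhhkkhhkkhhkkhhrr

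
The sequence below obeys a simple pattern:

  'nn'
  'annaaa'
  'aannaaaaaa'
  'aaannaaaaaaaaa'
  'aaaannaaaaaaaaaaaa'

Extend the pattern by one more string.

Every step adds a to the front and aaa to the end of the previous string.
One more step from aaaannaaaaaaaaaaaa gives the answer.

aaaaannaaaaaaaaaaaaaaa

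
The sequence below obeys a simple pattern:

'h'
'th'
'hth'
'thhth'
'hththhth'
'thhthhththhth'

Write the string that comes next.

Each term (from the third on) is the two preceding terms concatenated in order: term 3 = h·th = hth.
The next term joins hththhth and thhthhththhth.

hththhththhthhththhth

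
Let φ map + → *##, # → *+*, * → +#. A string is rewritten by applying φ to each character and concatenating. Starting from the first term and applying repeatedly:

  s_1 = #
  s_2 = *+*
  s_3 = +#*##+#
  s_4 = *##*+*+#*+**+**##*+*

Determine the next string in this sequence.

φ(*##*+*+#*+**+**##*+*) expands symbol-by-symbol to +# *+* *+* +# *## +# *## *+* +# *## +# +# *## +# +# *+* *+* +# *## +#; joining the 20 pieces gives the next term.

+#*+**+*+#*##+#*##*+*+#*##+#+#*##+#+#*+**+*+#*##+#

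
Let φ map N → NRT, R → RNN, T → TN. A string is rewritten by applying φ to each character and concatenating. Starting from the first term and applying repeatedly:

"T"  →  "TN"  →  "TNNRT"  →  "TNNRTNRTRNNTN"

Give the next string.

TNNRTNRTRNNTNNRTRNNTNRNNNRTNRTTNNRT

Applying the rule to each of the 13 symbols of TNNRTNRTRNNTN gives the pieces TN NRT NRT RNN TN NRT RNN TN RNN NRT NRT TN NRT, which concatenate to the answer.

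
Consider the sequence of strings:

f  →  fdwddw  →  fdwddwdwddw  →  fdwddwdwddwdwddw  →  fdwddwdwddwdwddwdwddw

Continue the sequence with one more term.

fdwddwdwddwdwddwdwddwdwddw

Each term is the previous one with dwddw appended.
One more step from fdwddwdwddwdwddwdwddw gives the answer.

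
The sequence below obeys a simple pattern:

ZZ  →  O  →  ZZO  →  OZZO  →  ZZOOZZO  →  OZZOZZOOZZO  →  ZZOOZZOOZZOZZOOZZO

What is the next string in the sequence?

OZZOZZOOZZOZZOOZZOOZZOZZOOZZO

Each term (from the third on) is the two preceding terms concatenated in order: term 3 = ZZ·O = ZZO.
The next term joins OZZOZZOOZZO and ZZOOZZOOZZOZZOOZZO.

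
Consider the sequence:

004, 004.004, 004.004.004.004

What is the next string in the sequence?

s(k+1) = s(k)·.·s(k) — each term doubles the last with '.' between the halves.
One more doubling of 004.004.004.004 gives the answer.

004.004.004.004.004.004.004.004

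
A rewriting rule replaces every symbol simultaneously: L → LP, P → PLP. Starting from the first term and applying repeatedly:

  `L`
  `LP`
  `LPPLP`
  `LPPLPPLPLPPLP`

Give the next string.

Rewriting the 13 symbols of LPPLPPLPLPPLP one by one yields LP PLP PLP LP PLP PLP LP PLP LP PLP PLP LP PLP; concatenated:

LPPLPPLPLPPLPPLPLPPLPLPPLPPLPLPPLP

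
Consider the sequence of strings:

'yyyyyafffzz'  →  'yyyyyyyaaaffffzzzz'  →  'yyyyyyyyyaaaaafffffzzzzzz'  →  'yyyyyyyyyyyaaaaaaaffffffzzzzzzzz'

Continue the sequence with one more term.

yyyyyyyyyyyyyaaaaaaaaafffffffzzzzzzzzzz

The n-th term is 2n+3 y's then 2n-1 a's then n+2 f's then 2n z's (n = 1, 2, …).
At n = 5 the blocks have lengths 13, 9, 7, 10.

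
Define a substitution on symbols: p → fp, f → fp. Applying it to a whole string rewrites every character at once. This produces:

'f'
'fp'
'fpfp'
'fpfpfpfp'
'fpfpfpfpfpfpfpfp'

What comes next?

Rewriting the 16 symbols of fpfpfpfpfpfpfpfp one by one yields fp fp fp fp fp fp fp fp fp fp fp fp fp fp fp fp; concatenated:

fpfpfpfpfpfpfpfpfpfpfpfpfpfpfpfp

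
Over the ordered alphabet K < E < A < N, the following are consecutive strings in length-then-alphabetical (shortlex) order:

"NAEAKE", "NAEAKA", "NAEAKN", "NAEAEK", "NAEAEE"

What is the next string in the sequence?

The successor of NAEAEE increments the rightmost position that isn't already N and resets every position after it to K.

NAEAEA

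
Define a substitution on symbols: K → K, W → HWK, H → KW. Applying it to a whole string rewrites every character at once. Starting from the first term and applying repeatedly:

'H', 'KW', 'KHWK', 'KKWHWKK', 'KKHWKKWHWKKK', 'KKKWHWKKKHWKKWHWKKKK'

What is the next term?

φ(KKKWHWKKKHWKKWHWKKKK) expands symbol-by-symbol to K K K HWK KW HWK K K K KW HWK K K HWK KW HWK K K K K; joining the 20 pieces gives the next term.

KKKHWKKWHWKKKKKWHWKKKHWKKWHWKKKKK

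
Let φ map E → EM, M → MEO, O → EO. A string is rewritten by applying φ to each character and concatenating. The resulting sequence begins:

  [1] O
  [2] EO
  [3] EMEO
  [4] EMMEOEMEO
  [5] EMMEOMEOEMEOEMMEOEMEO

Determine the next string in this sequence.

Applying the rule to each of the 21 symbols of EMMEOMEOEMEOEMMEOEMEO gives the pieces EM MEO MEO EM EO MEO EM EO EM MEO EM EO EM MEO MEO EM EO EM MEO EM EO, which concatenate to the answer.

EMMEOMEOEMEOMEOEMEOEMMEOEMEOEMMEOMEOEMEOEMMEOEMEO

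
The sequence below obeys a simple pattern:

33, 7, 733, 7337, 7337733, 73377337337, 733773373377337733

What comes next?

73377337337733773373377337337

This is a Fibonacci-style word recurrence s(k) = s(k−1)·s(k−2): e.g. 7·33 = 733.
The next term joins 733773373377337733 and 73377337337.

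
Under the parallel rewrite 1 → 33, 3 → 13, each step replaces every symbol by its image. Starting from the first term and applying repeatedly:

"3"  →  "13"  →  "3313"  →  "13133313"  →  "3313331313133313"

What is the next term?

Applying the rule to each of the 16 symbols of 3313331313133313 gives the pieces 13 13 33 13 13 13 33 13 33 13 33 13 13 13 33 13, which concatenate to the answer.

13133313131333133313331313133313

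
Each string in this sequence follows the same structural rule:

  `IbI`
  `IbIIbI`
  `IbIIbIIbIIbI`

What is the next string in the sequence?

IbIIbIIbIIbIIbIIbIIbIIbI

Every step duplicates the string.
One more doubling of IbIIbIIbIIbI gives the answer.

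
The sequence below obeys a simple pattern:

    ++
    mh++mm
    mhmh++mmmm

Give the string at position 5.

s(k+1) = mh·s(k)·mm, so each term gains mh as a prefix and mm as a suffix.
From mhmh++mmmm, 2 further steps: mhmh++mmmm → mhmhmh++mmmmmm → (answer).

mhmhmhmh++mmmmmmmm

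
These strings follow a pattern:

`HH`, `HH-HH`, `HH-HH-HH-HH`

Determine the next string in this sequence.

s(k+1) = s(k)·-·s(k) — each term doubles the last with '-' between the halves.
One more doubling of HH-HH-HH-HH gives the answer.

HH-HH-HH-HH-HH-HH-HH-HH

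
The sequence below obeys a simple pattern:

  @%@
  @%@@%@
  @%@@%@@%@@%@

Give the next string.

Every step duplicates the string.
Doubling @%@@%@@%@@%@:

@%@@%@@%@@%@@%@@%@@%@@%@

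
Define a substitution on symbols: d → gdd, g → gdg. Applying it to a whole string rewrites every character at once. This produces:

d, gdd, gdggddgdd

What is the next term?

Apply φ to gdggddgdd symbol by symbol: g→gdg, d→gdd, g→gdg, g→gdg, d→gdd, d→gdd, g→gdg, d→gdd, d→gdd; joined: gdg gdd gdg gdg gdd gdd gdg gdd gdd.

gdggddgdggdggddgddgdggddgdd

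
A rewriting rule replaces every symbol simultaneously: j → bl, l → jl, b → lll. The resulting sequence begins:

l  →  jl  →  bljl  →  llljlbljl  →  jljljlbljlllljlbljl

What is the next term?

Applying the rule to each of the 19 symbols of jljljlbljlllljlbljl gives the pieces bl jl bl jl bl jl lll jl bl jl jl jl jl bl jl lll jl bl jl, which concatenate to the answer.

bljlbljlbljlllljlbljljljljlbljlllljlbljl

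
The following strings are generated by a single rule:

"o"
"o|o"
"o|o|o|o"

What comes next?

Each string is two copies of the previous one joined by '|'.
So the next term is two copies of o|o|o|o with '|' between the halves.

o|o|o|o|o|o|o|o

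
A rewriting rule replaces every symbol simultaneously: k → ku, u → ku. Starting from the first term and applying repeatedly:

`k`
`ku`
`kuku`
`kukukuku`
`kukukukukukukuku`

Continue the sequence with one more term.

kukukukukukukukukukukukukukukuku

φ(kukukukukukukuku) expands symbol-by-symbol to ku ku ku ku ku ku ku ku ku ku ku ku ku ku ku ku; joining the 16 pieces gives the next term.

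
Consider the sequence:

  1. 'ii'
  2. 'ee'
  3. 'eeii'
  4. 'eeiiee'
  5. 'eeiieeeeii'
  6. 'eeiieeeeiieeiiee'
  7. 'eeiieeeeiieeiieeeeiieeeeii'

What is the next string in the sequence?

eeiieeeeiieeiieeeeiieeeeiieeiieeeeiieeiiee

This is a Fibonacci-style word recurrence s(k) = s(k−1)·s(k−2): e.g. ee·ii = eeii.
The next term joins eeiieeeeiieeiieeeeiieeeeii and eeiieeeeiieeiiee.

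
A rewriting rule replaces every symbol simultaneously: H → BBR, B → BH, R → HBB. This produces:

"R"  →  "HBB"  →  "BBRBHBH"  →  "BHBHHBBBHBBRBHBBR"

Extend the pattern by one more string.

BHBBRBHBBRBBRBHBHBHBBRBHBHHBBBHBBRBHBHHBB

φ(BHBHHBBBHBBRBHBBR) expands symbol-by-symbol to BH BBR BH BBR BBR BH BH BH BBR BH BH HBB BH BBR BH BH HBB; joining the 17 pieces gives the next term.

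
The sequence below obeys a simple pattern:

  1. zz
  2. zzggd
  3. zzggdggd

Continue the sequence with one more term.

zzggdggdggd

The strings grow by a fixed suffix ggd each time.
One more step from zzggdggd gives the answer.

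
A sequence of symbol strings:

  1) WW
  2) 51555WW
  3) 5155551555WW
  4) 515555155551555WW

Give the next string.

The strings grow by a fixed prefix 51555 each time.
So the next term is 51555·515555155551555WW.

51555515555155551555WW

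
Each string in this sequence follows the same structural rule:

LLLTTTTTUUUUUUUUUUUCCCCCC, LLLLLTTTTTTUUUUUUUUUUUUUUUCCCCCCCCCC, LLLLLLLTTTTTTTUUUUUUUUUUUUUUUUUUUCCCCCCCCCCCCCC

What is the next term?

LLLLLLLLLTTTTTTTTUUUUUUUUUUUUUUUUUUUUUUUCCCCCCCCCCCCCCCCCC

Each string has the form L^{2n-1} T^{n+3} U^{4n+3} C^{4n-2}, where the shown terms are n = 2, 3, 4.
At n = 5 the blocks have lengths 9, 8, 23, 18.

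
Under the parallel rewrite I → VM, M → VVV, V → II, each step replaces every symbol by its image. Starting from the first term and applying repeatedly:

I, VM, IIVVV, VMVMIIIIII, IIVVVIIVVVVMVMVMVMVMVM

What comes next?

VMVMIIIIIIVMVMIIIIIIIIVVVIIVVVIIVVVIIVVVIIVVVIIVVV

Replace each of the 22 characters of IIVVVIIVVVVMVMVMVMVMVM in place — VM VM II II II VM VM II II II II VVV II VVV II VVV II VVV II VVV II VVV — and concatenate.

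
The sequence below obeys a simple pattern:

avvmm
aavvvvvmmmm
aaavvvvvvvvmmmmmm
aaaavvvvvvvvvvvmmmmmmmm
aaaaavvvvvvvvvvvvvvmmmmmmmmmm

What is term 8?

aaaaaaaavvvvvvvvvvvvvvvvvvvvvvvmmmmmmmmmmmmmmmm

Each string has the form a^{n} v^{3n-1} m^{2n} (n = 1, 2, …).
Setting n = 8 gives 8, 23, 16 characters in each block.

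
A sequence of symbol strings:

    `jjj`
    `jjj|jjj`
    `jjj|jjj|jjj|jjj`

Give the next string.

Every step duplicates the string with '|' between the halves.
Doubling jjj|jjj|jjj|jjj with '|' between the halves:

jjj|jjj|jjj|jjj|jjj|jjj|jjj|jjj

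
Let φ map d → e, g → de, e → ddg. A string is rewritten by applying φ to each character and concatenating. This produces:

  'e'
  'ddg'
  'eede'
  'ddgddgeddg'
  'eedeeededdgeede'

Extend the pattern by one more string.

Applying the rule to each of the 15 symbols of eedeeededdgeede gives the pieces ddg ddg e ddg ddg ddg e ddg e e de ddg ddg e ddg, which concatenate to the answer.

ddgddgeddgddgddgeddgeededdgddgeddg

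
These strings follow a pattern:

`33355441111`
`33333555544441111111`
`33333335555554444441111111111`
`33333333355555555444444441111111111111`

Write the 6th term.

The n-th term is 2n+1 3's then 2n 5's then 2n 4's then 3n+1 1's (n = 1, 2, …).
For term 6, n = 6, so the run lengths are 13, 12, 12, 19.

33333333333335555555555554444444444441111111111111111111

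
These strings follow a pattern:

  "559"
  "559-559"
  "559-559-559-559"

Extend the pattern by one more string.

Every step duplicates the string with '-' between the halves.
One more doubling of 559-559-559-559 gives the answer.

559-559-559-559-559-559-559-559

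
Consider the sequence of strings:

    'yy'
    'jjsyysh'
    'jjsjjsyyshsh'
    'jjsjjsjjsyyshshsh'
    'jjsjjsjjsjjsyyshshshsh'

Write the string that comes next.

jjsjjsjjsjjsjjsyyshshshshsh

Every step adds jjs to the front and sh to the end of the previous string.
So the next term is jjs·jjsjjsjjsjjsyyshshshsh·sh.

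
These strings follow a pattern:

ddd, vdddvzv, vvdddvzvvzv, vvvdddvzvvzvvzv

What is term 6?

s(k+1) = v·s(k)·vzv, so each term gains v as a prefix and vzv as a suffix.
From vvvdddvzvvzvvzv, 2 further steps: vvvdddvzvvzvvzv → vvvvdddvzvvzvvzvvzv → (answer).

vvvvvdddvzvvzvvzvvzvvzv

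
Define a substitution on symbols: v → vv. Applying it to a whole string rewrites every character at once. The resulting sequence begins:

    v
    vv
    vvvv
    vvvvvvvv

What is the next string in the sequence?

Rewriting each symbol of vvvvvvvv: v→vv, v→vv, v→vv, v→vv, v→vv, v→vv, v→vv, v→vv, which concatenates to vv vv vv vv vv vv vv vv.

vvvvvvvvvvvvvvvv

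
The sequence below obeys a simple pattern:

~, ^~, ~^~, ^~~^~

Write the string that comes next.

~^~^~~^~

This is a Fibonacci-style word recurrence s(k) = s(k−2)·s(k−1): e.g. ~·^~ = ~^~.
The next term joins ~^~ and ^~~^~.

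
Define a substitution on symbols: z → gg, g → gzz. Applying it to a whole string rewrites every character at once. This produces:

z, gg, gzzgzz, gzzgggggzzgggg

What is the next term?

Applying the rule to each of the 14 symbols of gzzgggggzzgggg gives the pieces gzz gg gg gzz gzz gzz gzz gzz gg gg gzz gzz gzz gzz, which concatenate to the answer.

gzzgggggzzgzzgzzgzzgzzgggggzzgzzgzzgzz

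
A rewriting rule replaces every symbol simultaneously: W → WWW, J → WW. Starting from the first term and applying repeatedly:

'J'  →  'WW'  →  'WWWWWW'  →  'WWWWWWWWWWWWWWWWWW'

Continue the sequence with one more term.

WWWWWWWWWWWWWWWWWWWWWWWWWWWWWWWWWWWWWWWWWWWWWWWWWWWWWW

Replace each of the 18 characters of WWWWWWWWWWWWWWWWWW in place — WWW WWW WWW WWW WWW WWW WWW WWW WWW WWW WWW WWW WWW WWW WWW WWW WWW WWW — and concatenate.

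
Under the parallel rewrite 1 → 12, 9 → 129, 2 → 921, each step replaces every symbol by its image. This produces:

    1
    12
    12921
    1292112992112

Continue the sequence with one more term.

Rewriting the 13 symbols of 1292112992112 one by one yields 12 921 129 921 12 12 921 129 129 921 12 12 921; concatenated:

1292112992112129211291299211212921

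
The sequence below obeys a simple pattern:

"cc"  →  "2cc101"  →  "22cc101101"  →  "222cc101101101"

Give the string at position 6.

22222cc101101101101101

s(k+1) = 2·s(k)·101, so each term gains 2 as a prefix and 101 as a suffix.
From 222cc101101101, 2 further steps: 222cc101101101 → 2222cc101101101101 → (answer).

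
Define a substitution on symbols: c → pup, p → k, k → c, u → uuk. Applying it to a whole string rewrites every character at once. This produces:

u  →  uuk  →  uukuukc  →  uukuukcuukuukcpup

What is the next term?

uukuukcuukuukcpupuukuukcuukuukcpupkuukk

Applying the rule to each of the 17 symbols of uukuukcuukuukcpup gives the pieces uuk uuk c uuk uuk c pup uuk uuk c uuk uuk c pup k uuk k, which concatenate to the answer.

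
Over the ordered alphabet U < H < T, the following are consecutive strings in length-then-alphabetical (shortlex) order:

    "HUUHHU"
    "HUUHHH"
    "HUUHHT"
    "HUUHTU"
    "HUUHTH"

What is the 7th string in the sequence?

HUUTUU

Stepping forward 2 times from HUUHTH: HUUHTH → HUUHTT, then the target.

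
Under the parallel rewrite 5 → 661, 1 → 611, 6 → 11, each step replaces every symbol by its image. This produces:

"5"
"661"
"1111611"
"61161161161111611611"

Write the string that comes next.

Replace each of the 20 characters of 61161161161111611611 in place — 11 611 611 11 611 611 11 611 611 11 611 611 611 611 11 611 611 11 611 611 — and concatenate.

116116111161161111611611116116116116111161161111611611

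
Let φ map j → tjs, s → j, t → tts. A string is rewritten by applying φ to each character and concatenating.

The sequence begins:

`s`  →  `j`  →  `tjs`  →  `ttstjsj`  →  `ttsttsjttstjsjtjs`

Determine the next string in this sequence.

Rewriting the 17 symbols of ttsttsjttstjsjtjs one by one yields tts tts j tts tts j tjs tts tts j tts tjs j tjs tts tjs j; concatenated:

ttsttsjttsttsjtjsttsttsjttstjsjtjsttstjsj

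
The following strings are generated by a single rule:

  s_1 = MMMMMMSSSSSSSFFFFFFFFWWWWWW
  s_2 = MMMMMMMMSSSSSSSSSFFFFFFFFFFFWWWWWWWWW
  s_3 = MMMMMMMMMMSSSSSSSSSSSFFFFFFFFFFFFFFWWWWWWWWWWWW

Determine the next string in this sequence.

Term n consists of 2n+2 M's, followed by 2n+3 S's, followed by 3n+2 F's, followed by 3n W's, where the shown terms are n = 2, 3, 4.
Setting n = 5 gives 12, 13, 17, 15 characters in each block.

MMMMMMMMMMMMSSSSSSSSSSSSSFFFFFFFFFFFFFFFFFWWWWWWWWWWWWWWW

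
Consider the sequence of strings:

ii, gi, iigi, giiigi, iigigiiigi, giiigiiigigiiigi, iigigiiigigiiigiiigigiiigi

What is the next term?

giiigiiigigiiigiiigigiiigigiiigiiigigiiigi

Each term (from the third on) is the two preceding terms concatenated in order: term 3 = ii·gi = iigi.
So term 8 is giiigiiigigiiigi·iigigiiigigiiigiiigigiiigi.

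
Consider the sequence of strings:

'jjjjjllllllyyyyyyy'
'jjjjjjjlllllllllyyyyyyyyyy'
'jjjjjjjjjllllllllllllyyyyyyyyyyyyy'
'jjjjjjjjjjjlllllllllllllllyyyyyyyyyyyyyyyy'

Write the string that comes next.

Reading off run lengths: j runs 5, 7, 9, 11; l runs 6, 9, 12, 15; y runs 7, 10, 13, 16 — each is linear in n, where the shown terms are n = 2, 3, 4, 5.
Setting n = 6 gives 13, 18, 19 characters in each block.

jjjjjjjjjjjjjllllllllllllllllllyyyyyyyyyyyyyyyyyyy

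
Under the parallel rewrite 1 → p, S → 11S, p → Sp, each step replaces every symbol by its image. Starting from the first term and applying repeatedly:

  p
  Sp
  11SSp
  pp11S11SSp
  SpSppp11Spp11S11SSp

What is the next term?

11SSp11SSpSpSppp11SSpSppp11Spp11S11SSp

Applying the rule to each of the 19 symbols of SpSppp11Spp11S11SSp gives the pieces 11S Sp 11S Sp Sp Sp p p 11S Sp Sp p p 11S p p 11S 11S Sp, which concatenate to the answer.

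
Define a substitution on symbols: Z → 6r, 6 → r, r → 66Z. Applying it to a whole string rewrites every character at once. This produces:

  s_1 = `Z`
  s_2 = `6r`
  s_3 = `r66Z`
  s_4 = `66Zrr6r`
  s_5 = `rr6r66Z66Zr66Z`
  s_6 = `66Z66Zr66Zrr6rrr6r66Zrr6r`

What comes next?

Replace each of the 25 characters of 66Z66Zr66Zrr6rrr6r66Zrr6r in place — r r 6r r r 6r 66Z r r 6r 66Z 66Z r 66Z 66Z 66Z r 66Z r r 6r 66Z 66Z r 66Z — and concatenate.

rr6rrr6r66Zrr6r66Z66Zr66Z66Z66Zr66Zrr6r66Z66Zr66Z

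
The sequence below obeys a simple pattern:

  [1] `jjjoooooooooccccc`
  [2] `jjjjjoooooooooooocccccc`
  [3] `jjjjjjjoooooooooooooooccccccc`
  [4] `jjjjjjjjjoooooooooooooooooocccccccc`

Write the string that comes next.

jjjjjjjjjjjoooooooooooooooooooooccccccccc

The n-th term is 2n-1 j's then 3n+3 o's then n+3 c's, where the shown terms are n = 2, 3, 4, 5.
For the next term, n = 6, so the run lengths are 11, 21, 9.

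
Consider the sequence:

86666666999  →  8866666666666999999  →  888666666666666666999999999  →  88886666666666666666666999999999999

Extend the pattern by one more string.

Term n consists of n 8's, followed by 4n+3 6's, followed by 3n 9's (n = 1, 2, …).
At n = 5 the blocks have lengths 5, 23, 15.

8888866666666666666666666666999999999999999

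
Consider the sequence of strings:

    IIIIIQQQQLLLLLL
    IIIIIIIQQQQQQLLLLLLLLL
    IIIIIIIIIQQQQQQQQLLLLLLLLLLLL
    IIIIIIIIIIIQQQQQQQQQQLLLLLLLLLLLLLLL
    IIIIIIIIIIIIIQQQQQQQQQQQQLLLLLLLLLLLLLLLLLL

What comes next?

IIIIIIIIIIIIIIIQQQQQQQQQQQQQQLLLLLLLLLLLLLLLLLLLLL

Reading off run lengths: I runs 5, 7, 9, 11, 13; Q runs 4, 6, 8, 10, 12; L runs 6, 9, 12, 15, 18 — each is linear in n, where the shown terms are n = 2, 3, 4, 5, 6.
At n = 7 the blocks have lengths 15, 14, 21.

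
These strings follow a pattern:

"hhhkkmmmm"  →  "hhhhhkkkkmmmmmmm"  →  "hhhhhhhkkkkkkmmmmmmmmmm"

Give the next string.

Term n consists of 2n+1 h's, followed by 2n k's, followed by 3n+1 m's (n = 1, 2, …).
Setting n = 4 gives 9, 8, 13 characters in each block.

hhhhhhhhhkkkkkkkkmmmmmmmmmmmmm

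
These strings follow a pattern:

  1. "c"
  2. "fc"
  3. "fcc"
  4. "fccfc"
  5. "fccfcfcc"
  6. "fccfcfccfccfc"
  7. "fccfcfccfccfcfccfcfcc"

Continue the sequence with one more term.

Each term (from the third on) is the previous term followed by the one before it: term 3 = fc·c = fcc.
Continuing: fccfcfccfccfcfccfcfcc · fccfcfccfccfc gives term 8.

fccfcfccfccfcfccfcfccfccfcfccfccfc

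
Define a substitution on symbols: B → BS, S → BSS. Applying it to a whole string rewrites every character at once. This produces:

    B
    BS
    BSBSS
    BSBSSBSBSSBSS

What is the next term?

BSBSSBSBSSBSSBSBSSBSBSSBSSBSBSSBSS

Replace each of the 13 characters of BSBSSBSBSSBSS in place — BS BSS BS BSS BSS BS BSS BS BSS BSS BS BSS BSS — and concatenate.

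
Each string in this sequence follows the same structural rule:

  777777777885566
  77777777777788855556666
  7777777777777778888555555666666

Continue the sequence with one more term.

777777777777777777888885555555566666666

Term n consists of 3n+3 7's, followed by n 8's, followed by 2n-2 5's, followed by 2n-2 6's, where the shown terms are n = 2, 3, 4.
Setting n = 5 gives 18, 5, 8, 8 characters in each block.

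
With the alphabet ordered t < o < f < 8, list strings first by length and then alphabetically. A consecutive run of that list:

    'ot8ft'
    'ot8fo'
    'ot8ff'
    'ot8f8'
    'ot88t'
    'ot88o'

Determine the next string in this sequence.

The successor of ot88o increments the rightmost position that isn't already 8 and resets every position after it to t.

ot88f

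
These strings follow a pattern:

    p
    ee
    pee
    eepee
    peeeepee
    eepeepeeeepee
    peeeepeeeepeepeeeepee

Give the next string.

This is a Fibonacci-style word recurrence s(k) = s(k−2)·s(k−1): e.g. p·ee = pee.
The next term joins eepeepeeeepee and peeeepeeeepeepeeeepee.

eepeepeeeepeepeeeepeeeepeepeeeepee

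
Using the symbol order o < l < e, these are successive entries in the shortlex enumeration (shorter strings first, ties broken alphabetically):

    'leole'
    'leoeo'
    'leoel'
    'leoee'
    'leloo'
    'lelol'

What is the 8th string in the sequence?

Stepping forward 2 times from lelol: lelol → leloe, then the target.

lello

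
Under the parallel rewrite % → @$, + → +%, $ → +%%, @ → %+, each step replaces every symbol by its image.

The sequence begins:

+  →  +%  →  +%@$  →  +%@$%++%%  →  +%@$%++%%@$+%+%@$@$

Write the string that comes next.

Replace each of the 19 characters of +%@$%++%%@$+%+%@$@$ in place — +% @$ %+ +%% @$ +% +% @$ @$ %+ +%% +% @$ +% @$ %+ +%% %+ +%% — and concatenate.

+%@$%++%%@$+%+%@$@$%++%%+%@$+%@$%++%%%++%%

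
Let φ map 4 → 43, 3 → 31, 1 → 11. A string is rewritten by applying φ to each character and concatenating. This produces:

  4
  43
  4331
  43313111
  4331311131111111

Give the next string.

φ(4331311131111111) expands symbol-by-symbol to 43 31 31 11 31 11 11 11 31 11 11 11 11 11 11 11; joining the 16 pieces gives the next term.

43313111311111113111111111111111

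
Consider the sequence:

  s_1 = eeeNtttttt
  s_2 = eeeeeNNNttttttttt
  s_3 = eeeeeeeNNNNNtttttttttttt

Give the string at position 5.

Term n consists of 2n+1 e's, followed by 2n-1 N's, followed by 3n+3 t's (n = 1, 2, …).
Setting n = 5 gives 11, 9, 18 characters in each block.

eeeeeeeeeeeNNNNNNNNNtttttttttttttttttt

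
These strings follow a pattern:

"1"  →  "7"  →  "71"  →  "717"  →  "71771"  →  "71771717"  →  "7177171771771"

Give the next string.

This is a Fibonacci-style word recurrence s(k) = s(k−1)·s(k−2): e.g. 7·1 = 71.
The next term joins 7177171771771 and 71771717.

717717177177171771717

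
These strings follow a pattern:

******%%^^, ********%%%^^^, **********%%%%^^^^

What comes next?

************%%%%%^^^^^

Each string has the form *^{2n} %^{n-1} ^^{n-1}, where the shown terms are n = 3, 4, 5.
At n = 6 the blocks have lengths 12, 5, 5.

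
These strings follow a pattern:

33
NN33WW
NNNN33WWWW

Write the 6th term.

NNNNNNNNNN33WWWWWWWWWW

Every step adds NN to the front and WW to the end of the previous string.
From NNNN33WWWW, 3 further steps: NNNN33WWWW → NNNNNN33WWWWWW → NNNNNNNN33WWWWWWWW → (answer).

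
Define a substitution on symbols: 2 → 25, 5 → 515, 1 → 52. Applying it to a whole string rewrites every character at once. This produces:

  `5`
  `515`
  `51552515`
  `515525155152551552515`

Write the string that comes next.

5155251551525515525155155251525515515525155152551552515

Applying the rule to each of the 21 symbols of 515525155152551552515 gives the pieces 515 52 515 515 25 515 52 515 515 52 515 25 515 515 52 515 515 25 515 52 515, which concatenate to the answer.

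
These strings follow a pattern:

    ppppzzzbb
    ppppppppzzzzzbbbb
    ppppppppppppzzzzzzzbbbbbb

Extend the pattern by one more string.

Term n consists of 4n p's, followed by 2n+1 z's, followed by 2n b's (n = 1, 2, …).
Setting n = 4 gives 16, 9, 8 characters in each block.

ppppppppppppppppzzzzzzzzzbbbbbbbb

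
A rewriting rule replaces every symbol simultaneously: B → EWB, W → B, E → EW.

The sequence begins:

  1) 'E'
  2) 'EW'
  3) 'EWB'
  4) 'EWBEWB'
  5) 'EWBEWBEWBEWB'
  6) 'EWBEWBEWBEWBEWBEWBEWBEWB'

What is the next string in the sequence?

Rewriting the 24 symbols of EWBEWBEWBEWBEWBEWBEWBEWB one by one yields EW B EWB EW B EWB EW B EWB EW B EWB EW B EWB EW B EWB EW B EWB EW B EWB; concatenated:

EWBEWBEWBEWBEWBEWBEWBEWBEWBEWBEWBEWBEWBEWBEWBEWB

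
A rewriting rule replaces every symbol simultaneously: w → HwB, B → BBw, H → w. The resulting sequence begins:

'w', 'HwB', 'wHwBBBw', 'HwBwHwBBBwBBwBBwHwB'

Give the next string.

wHwBBBwHwBwHwBBBwBBwBBwHwBBBwBBwHwBBBwBBwHwBwHwBBBw

Applying the rule to each of the 19 symbols of HwBwHwBBBwBBwBBwHwB gives the pieces w HwB BBw HwB w HwB BBw BBw BBw HwB BBw BBw HwB BBw BBw HwB w HwB BBw, which concatenate to the answer.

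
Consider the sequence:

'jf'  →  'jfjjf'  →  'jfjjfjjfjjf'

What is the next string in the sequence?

s(k+1) = s(k)·j·s(k) — each term doubles the last with 'j' between the halves.
Doubling jfjjfjjfjjf with 'j' between the halves:

jfjjfjjfjjfjjfjjfjjfjjf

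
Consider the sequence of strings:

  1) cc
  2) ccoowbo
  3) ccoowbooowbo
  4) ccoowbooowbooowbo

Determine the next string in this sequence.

ccoowbooowbooowbooowbo

Every step adds oowbo to the end: s(k+1) = s(k)·oowbo.
So the next term is ccoowbooowbooowbo·oowbo.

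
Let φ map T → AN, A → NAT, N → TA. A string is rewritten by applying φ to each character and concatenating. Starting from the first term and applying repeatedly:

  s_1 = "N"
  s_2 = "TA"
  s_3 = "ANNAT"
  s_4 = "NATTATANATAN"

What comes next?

Rewriting each symbol of NATTATANATAN: N→TA, A→NAT, T→AN, T→AN, A→NAT, T→AN, A→NAT, N→TA, A→NAT, T→AN, A→NAT, N→TA, which concatenates to TA NAT AN AN NAT AN NAT TA NAT AN NAT TA.

TANATANANNATANNATTANATANNATTA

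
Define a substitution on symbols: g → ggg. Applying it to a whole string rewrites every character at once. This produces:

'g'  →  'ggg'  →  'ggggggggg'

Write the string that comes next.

Expanding ggggggggg: g→ggg, g→ggg, g→ggg, g→ggg, g→ggg, g→ggg, g→ggg, g→ggg, g→ggg. Concatenated: ggg ggg ggg ggg ggg ggg ggg ggg ggg.

ggggggggggggggggggggggggggg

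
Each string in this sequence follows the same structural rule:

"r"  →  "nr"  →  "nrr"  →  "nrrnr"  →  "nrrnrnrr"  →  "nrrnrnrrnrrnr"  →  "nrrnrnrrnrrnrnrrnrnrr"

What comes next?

Each term (from the third on) is the previous term followed by the one before it: term 3 = nr·r = nrr.
The next term joins nrrnrnrrnrrnrnrrnrnrr and nrrnrnrrnrrnr.

nrrnrnrrnrrnrnrrnrnrrnrrnrnrrnrrnr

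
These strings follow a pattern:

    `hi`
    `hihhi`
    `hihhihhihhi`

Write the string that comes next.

Every step duplicates the string with 'h' between the halves.
One more doubling of hihhihhihhi gives the answer.

hihhihhihhihhihhihhihhi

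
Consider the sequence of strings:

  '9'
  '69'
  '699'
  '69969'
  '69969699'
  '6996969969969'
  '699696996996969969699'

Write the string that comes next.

6996969969969699696996996969969969

Each term (from the third on) is the previous term followed by the one before it: term 3 = 69·9 = 699.
Continuing: 699696996996969969699 · 6996969969969 gives term 8.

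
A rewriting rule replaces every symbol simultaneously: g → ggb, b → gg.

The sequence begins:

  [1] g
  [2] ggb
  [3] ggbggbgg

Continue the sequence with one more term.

Rewriting each symbol of ggbggbgg: g→ggb, g→ggb, b→gg, g→ggb, g→ggb, b→gg, g→ggb, g→ggb, which concatenates to ggb ggb gg ggb ggb gg ggb ggb.

ggbggbggggbggbggggbggb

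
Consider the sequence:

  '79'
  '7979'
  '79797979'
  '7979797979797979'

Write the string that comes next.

Each string is two copies of the previous one concatenated.
Doubling 7979797979797979:

79797979797979797979797979797979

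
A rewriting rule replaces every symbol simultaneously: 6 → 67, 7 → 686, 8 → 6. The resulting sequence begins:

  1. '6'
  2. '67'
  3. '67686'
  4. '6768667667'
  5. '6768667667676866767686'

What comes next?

67686676676768667676866768667667676866768667667

Applying the rule to each of the 22 symbols of 6768667667676866767686 gives the pieces 67 686 67 6 67 67 686 67 67 686 67 686 67 6 67 67 686 67 686 67 6 67, which concatenate to the answer.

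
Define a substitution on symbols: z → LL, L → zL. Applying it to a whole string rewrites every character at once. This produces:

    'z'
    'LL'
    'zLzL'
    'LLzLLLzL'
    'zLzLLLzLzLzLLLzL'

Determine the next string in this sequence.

Applying the rule to each of the 16 symbols of zLzLLLzLzLzLLLzL gives the pieces LL zL LL zL zL zL LL zL LL zL LL zL zL zL LL zL, which concatenate to the answer.

LLzLLLzLzLzLLLzLLLzLLLzLzLzLLLzL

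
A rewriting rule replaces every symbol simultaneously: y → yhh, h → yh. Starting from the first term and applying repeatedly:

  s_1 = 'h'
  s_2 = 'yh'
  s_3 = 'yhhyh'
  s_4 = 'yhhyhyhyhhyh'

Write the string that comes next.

Apply φ to yhhyhyhyhhyh symbol by symbol: y→yhh, h→yh, h→yh, y→yhh, h→yh, y→yhh, h→yh, y→yhh, h→yh, h→yh, y→yhh, h→yh; joined: yhh yh yh yhh yh yhh yh yhh yh yh yhh yh.

yhhyhyhyhhyhyhhyhyhhyhyhyhhyh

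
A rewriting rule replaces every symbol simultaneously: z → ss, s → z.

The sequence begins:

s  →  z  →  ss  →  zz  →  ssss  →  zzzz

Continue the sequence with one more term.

ssssssss

Rewriting each symbol of zzzz: z→ss, z→ss, z→ss, z→ss, which concatenates to ss ss ss ss.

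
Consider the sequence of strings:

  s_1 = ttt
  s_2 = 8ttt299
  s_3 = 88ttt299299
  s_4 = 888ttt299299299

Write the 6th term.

Each term wraps the previous one in 8 on the left and 299 on the right.
From 888ttt299299299, 2 further steps: 888ttt299299299 → 8888ttt299299299299 → (answer).

88888ttt299299299299299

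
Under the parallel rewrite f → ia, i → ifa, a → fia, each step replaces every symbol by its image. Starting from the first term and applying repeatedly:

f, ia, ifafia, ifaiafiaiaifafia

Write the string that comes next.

Replace each of the 16 characters of ifaiafiaiaifafia in place — ifa ia fia ifa fia ia ifa fia ifa fia ifa ia fia ia ifa fia — and concatenate.

ifaiafiaifafiaiaifafiaifafiaifaiafiaiaifafia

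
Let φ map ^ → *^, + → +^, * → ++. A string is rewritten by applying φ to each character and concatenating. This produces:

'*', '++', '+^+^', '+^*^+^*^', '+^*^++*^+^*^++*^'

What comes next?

Rewriting the 16 symbols of +^*^++*^+^*^++*^ one by one yields +^ *^ ++ *^ +^ +^ ++ *^ +^ *^ ++ *^ +^ +^ ++ *^; concatenated:

+^*^++*^+^+^++*^+^*^++*^+^+^++*^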